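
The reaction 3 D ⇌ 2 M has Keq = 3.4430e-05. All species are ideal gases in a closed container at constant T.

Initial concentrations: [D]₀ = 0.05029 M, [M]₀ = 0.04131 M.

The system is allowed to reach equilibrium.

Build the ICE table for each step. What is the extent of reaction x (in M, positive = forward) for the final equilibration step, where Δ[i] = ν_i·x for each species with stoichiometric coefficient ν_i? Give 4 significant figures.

Q₀ = 13.42 vs Keq = 3.4430e-05 ⇒ Q>K, reverse
Step 1:
                   D          M
  init       0.05029    0.04131
  Δ          0.06164   -0.04109
  eq          0.1119 2.1972e-04
  solve Keq expr → x = -0.02055; check Q = 3.4430e-05

x = -0.02055 M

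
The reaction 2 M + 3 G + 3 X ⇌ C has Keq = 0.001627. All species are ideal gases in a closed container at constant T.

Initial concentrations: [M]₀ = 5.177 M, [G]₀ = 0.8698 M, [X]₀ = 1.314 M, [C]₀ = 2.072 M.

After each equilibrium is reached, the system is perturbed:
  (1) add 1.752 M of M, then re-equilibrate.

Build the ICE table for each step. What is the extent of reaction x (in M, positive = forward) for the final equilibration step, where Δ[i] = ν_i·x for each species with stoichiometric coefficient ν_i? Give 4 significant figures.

Q₀ = 0.05178 vs Keq = 0.001627 ⇒ Q>K, reverse
Step 1:
                  M         G         X         C
  init        5.177    0.8698     1.314     2.072
  Δ           0.487    0.7306    0.7306   -0.2435
  eq          5.664       1.6     2.045     1.828
  solve Keq expr → x = -0.2435; check Q = 0.001627
Then add 1.752 M of M.
Step 2:
                  M         G         X         C
  init        7.416       1.6     2.045     1.828
  Δ        -0.09351   -0.1403   -0.1403   0.04675
  eq          7.323      1.46     1.904     1.875
  solve Keq expr → x = 0.04675; check Q = 0.001627

x = 0.04675 M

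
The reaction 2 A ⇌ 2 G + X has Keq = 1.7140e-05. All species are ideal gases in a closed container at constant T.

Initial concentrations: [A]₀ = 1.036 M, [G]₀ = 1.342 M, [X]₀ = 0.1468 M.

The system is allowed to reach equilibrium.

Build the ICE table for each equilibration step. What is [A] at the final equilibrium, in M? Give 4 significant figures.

Q₀ = 0.2463 vs Keq = 1.7140e-05 ⇒ Q>K, reverse
Step 1:
                   A          G          X
  Initial      1.036      1.342     0.1468
  Change      0.2935    -0.2935    -0.1468
  Equil         1.33      1.048 2.7562e-05
  solve Keq expr → x = -0.1468; check Q = 1.7140e-05

[A]_eq = 1.33 M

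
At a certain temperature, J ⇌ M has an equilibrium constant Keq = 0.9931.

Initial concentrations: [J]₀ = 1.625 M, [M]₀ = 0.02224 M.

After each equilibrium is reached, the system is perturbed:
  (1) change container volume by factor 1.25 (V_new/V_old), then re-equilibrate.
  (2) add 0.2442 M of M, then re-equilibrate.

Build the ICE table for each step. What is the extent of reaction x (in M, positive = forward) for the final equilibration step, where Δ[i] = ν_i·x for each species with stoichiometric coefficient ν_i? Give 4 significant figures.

Q₀ = 0.01369 vs Keq = 0.9931 ⇒ Q<K, forward
Step 1:
                   J          M
  I            1.625    0.02224
  C          -0.7985     0.7985
  E           0.8265     0.8208
  solve Keq expr → x = 0.7985; check Q = 0.9931
Then change container volume by factor 1.25 (V_new/V_old).
Step 2:
                   J          M
  I           0.6612     0.6566
  C                0          0
  E           0.6612     0.6566
  solve Keq expr → x = 0; check Q = 0.9931
Then add 0.2442 M of M.
Step 3:
                   J          M
  I           0.6612     0.9008
  C           0.1225    -0.1225
  E           0.7837     0.7783
  solve Keq expr → x = -0.1225; check Q = 0.9931

x = -0.1225 M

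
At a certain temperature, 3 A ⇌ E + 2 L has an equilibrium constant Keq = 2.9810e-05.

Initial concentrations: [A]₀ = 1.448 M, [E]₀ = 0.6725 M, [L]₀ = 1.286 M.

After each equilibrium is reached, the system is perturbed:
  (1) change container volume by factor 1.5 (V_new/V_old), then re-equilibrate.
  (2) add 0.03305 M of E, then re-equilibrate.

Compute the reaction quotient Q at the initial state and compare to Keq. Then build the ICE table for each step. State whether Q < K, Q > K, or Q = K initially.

Q₀ = 0.3663; Q > K (proceeds reverse)

Q₀ = 0.3663 vs Keq = 2.9810e-05 ⇒ Q>K, reverse
Step 1:
                  A         E         L
  I           1.448    0.6725     1.286
  C           1.766   -0.5887    -1.177
  E           3.214   0.08383    0.1087
  solve Keq expr → x = -0.5887; check Q = 2.9810e-05
Then change container volume by factor 1.5 (V_new/V_old).
Step 2:
                  A         E         L
  I           2.143   0.05589   0.07244
  C               0         0         0
  E           2.143   0.05589   0.07244
  solve Keq expr → x = 0; check Q = 2.9810e-05
Then add 0.03305 M of E.
Step 3:
                  A         E         L
  I           2.143   0.08894   0.07244
  C         0.01827  -0.00609  -0.01218
  E           2.161   0.08285   0.06026
  solve Keq expr → x = -0.00609; check Q = 2.9810e-05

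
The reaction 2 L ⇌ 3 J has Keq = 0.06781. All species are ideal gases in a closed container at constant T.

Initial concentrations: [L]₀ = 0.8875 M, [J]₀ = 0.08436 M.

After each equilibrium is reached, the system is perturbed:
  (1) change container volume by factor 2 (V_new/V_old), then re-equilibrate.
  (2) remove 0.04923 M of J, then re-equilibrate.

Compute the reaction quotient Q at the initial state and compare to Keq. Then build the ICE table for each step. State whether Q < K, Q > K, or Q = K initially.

Q₀ = 7.6221e-04; Q < K (proceeds forward)

Q₀ = 7.6221e-04 vs Keq = 0.06781 ⇒ Q<K, forward
Step 1:
                   L          J
  Initial     0.8875    0.08436
  Change      -0.163     0.2446
  Equil       0.7245     0.3289
  solve Keq expr → x = 0.08152; check Q = 0.06781
Then change container volume by factor 2 (V_new/V_old).
Step 2:
                   L          J
  Initial     0.3622     0.1645
  Change    -0.02267    0.03401
  Equil       0.3396     0.1985
  solve Keq expr → x = 0.01134; check Q = 0.06781
Then remove 0.04923 M of J.
Step 3:
                   L          J
  Initial     0.3396     0.1492
  Change    -0.02598    0.03897
  Equil       0.3136     0.1882
  solve Keq expr → x = 0.01299; check Q = 0.06781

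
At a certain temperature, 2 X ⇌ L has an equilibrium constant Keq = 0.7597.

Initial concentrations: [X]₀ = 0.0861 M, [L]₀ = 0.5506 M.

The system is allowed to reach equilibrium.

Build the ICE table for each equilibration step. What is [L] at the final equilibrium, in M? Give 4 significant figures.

Q₀ = 74.27 vs Keq = 0.7597 ⇒ Q>K, reverse
Step 1:
                   X          L
  Initial     0.0861     0.5506
  Change      0.5281     -0.264
  Equil       0.6142     0.2866
  solve Keq expr → x = -0.264; check Q = 0.7597

[L]_eq = 0.2866 M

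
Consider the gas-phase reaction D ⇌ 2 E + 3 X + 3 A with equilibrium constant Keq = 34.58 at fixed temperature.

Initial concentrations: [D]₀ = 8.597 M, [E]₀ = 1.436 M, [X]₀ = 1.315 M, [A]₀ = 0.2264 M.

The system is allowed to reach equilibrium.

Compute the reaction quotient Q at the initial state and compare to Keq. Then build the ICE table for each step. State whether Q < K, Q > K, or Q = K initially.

Q₀ = 0.006329 vs Keq = 34.58 ⇒ Q<K, forward
Step 1:
                   D          E          X          A
  Initial      8.597      1.436      1.315     0.2264
  Change     -0.4177     0.8353      1.253      1.253
  Equil        8.179      2.271      2.568      1.479
  solve Keq expr → x = 0.4177; check Q = 34.58

Q₀ = 0.006329; Q < K (proceeds forward)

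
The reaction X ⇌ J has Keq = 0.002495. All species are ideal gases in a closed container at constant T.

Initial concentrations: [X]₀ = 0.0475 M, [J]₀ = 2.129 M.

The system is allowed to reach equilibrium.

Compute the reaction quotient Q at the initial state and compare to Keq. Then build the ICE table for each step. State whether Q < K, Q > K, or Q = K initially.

Q₀ = 44.82; Q > K (proceeds reverse)

Q₀ = 44.82 vs Keq = 0.002495 ⇒ Q>K, reverse
Step 1:
                   X          J
  Initial     0.0475      2.129
  Change       2.124     -2.124
  Equil        2.171   0.005417
  solve Keq expr → x = -2.124; check Q = 0.002495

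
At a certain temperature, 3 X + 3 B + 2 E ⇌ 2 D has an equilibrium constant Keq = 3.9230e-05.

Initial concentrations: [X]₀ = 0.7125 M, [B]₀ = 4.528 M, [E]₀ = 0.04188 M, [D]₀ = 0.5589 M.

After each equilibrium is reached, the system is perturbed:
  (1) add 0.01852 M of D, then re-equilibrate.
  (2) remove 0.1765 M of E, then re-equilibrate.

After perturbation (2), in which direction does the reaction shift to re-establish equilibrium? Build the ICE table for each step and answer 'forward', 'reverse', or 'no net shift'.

Direction: reverse

Q₀ = 5.304 vs Keq = 3.9230e-05 ⇒ Q>K, reverse
Step 1:
                  X         B         E         D
  Initial    0.7125     4.528   0.04188    0.5589
  Change     0.7336    0.7336    0.4891   -0.4891
  Equil       1.446     5.262     0.531    0.0698
  solve Keq expr → x = -0.2445; check Q = 3.9230e-05
Then add 0.01852 M of D.
Step 2:
                  X         B         E         D
  Initial     1.446     5.262     0.531   0.08832
  Change    0.02179   0.02179   0.01453  -0.01453
  Equil       1.468     5.283    0.5455    0.0738
  solve Keq expr → x = -0.007264; check Q = 3.9230e-05
Then remove 0.1765 M of E.
Step 3:
                  X         B         E         D
  Initial     1.468     5.283     0.369    0.0738
  Change     0.0289    0.0289   0.01927  -0.01927
  Equil       1.497     5.312    0.3883   0.05453
  solve Keq expr → x = -0.009634; check Q = 3.9230e-05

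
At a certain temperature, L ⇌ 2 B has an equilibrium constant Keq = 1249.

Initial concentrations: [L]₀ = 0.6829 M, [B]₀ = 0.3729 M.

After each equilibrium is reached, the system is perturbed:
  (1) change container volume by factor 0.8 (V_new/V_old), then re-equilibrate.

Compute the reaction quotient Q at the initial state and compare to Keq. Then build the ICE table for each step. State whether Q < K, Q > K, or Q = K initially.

Q₀ = 0.2036; Q < K (proceeds forward)

Q₀ = 0.2036 vs Keq = 1249 ⇒ Q<K, forward
Step 1:
                   L          B
  Initial     0.6829     0.3729
  Change     -0.6805      1.361
  Equil     0.002407      1.734
  solve Keq expr → x = 0.6805; check Q = 1249
Then change container volume by factor 0.8 (V_new/V_old).
Step 2:
                   L          B
  Initial   0.003009      2.167
  Change  7.4701e-04  -0.001494
  Equil     0.003756      2.166
  solve Keq expr → x = -7.4701e-04; check Q = 1249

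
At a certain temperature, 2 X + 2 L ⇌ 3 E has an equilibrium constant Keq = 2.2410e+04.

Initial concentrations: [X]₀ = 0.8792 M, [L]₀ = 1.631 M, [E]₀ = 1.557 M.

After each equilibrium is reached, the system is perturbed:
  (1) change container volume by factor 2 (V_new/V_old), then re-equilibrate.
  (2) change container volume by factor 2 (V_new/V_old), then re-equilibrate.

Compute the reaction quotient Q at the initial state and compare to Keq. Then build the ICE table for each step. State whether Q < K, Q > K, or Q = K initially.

Q₀ = 1.836; Q < K (proceeds forward)

Q₀ = 1.836 vs Keq = 2.2410e+04 ⇒ Q<K, forward
Step 1:
                  X         L         E
  init       0.8792     1.631     1.557
  Δ         -0.8393   -0.8393     1.259
  eq        0.03987    0.7917     2.816
  solve Keq expr → x = 0.4197; check Q = 2.2410e+04
Then change container volume by factor 2 (V_new/V_old).
Step 2:
                  X         L         E
  init      0.01994    0.3958     1.408
  Δ        0.007413  0.007413  -0.01112
  eq        0.02735    0.4032     1.397
  solve Keq expr → x = -0.003706; check Q = 2.2410e+04
Then change container volume by factor 2 (V_new/V_old).
Step 3:
                  X         L         E
  init      0.01367    0.2016    0.6984
  Δ        0.004907  0.004907 -0.007361
  eq        0.01858    0.2065    0.6911
  solve Keq expr → x = -0.002454; check Q = 2.2410e+04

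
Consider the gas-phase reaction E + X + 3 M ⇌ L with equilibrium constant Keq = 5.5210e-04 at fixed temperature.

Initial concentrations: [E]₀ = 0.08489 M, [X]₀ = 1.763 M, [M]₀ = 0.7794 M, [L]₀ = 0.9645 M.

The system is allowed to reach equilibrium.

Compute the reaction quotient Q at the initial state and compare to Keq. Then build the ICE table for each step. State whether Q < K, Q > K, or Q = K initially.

Q₀ = 13.61; Q > K (proceeds reverse)

Q₀ = 13.61 vs Keq = 5.5210e-04 ⇒ Q>K, reverse
Step 1:
                  E         X         M         L
  I         0.08489     1.763    0.7794    0.9645
  C          0.9028    0.9028     2.708   -0.9028
  E          0.9877     2.666     3.488   0.06168
  solve Keq expr → x = -0.9028; check Q = 5.5210e-04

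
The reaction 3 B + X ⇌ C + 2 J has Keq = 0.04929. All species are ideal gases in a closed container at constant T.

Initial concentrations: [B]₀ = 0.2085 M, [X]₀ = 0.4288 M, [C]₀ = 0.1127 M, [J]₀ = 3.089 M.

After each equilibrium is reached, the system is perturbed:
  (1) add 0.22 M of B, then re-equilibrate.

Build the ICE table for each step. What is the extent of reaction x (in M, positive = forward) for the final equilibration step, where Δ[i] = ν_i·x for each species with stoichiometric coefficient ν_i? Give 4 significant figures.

x = 9.0903e-04 M

Q₀ = 276.7 vs Keq = 0.04929 ⇒ Q>K, reverse
Step 1:
                   B          X          C          J
  Initial     0.2085     0.4288     0.1127      3.089
  Change      0.3365     0.1122    -0.1122    -0.2243
  Equil        0.545      0.541 5.2606e-04      2.865
  solve Keq expr → x = -0.1122; check Q = 0.04929
Then add 0.22 M of B.
Step 2:
                   B          X          C          J
  Initial      0.765      0.541 5.2606e-04      2.865
  Change   -0.002727 -9.0903e-04 9.0903e-04   0.001818
  Equil       0.7623     0.5401   0.001435      2.866
  solve Keq expr → x = 9.0903e-04; check Q = 0.04929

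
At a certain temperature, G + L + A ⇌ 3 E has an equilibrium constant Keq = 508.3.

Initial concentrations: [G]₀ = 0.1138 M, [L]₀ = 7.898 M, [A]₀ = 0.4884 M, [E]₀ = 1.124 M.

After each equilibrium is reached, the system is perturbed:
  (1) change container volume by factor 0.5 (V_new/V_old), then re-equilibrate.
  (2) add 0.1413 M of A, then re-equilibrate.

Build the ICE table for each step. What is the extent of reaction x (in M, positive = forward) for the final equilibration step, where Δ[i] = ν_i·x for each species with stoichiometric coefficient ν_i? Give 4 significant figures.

Q₀ = 3.235 vs Keq = 508.3 ⇒ Q<K, forward
Step 1:
                    G           L           A           E
  Initial      0.1138       7.898      0.4884       1.124
  Change      -0.1117     -0.1117     -0.1117      0.3351
  Equil      0.002084       7.786      0.3767       1.459
  solve Keq expr → x = 0.1117; check Q = 508.3
Then change container volume by factor 0.5 (V_new/V_old).
Step 2:
                    G           L           A           E
  Initial    0.004168       15.57      0.7534       2.918
  Change            0           0           0           0
  Equil      0.004168       15.57      0.7534       2.918
  solve Keq expr → x = 0; check Q = 508.3
Then add 0.1413 M of A.
Step 3:
                    G           L           A           E
  Initial    0.004168       15.57      0.8947       2.918
  Change  -6.4851e-04 -6.4851e-04 -6.4851e-04    0.001946
  Equil      0.003519       15.57       0.894        2.92
  solve Keq expr → x = 6.4851e-04; check Q = 508.3

x = 6.4851e-04 M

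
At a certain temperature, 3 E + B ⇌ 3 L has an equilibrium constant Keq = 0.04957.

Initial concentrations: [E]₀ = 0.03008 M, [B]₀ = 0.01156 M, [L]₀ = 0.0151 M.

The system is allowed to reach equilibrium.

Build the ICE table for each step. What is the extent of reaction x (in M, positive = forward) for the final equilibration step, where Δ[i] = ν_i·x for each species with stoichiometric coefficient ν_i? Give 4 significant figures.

x = -0.003774 M

Q₀ = 10.94 vs Keq = 0.04957 ⇒ Q>K, reverse
Step 1:
                    E           B           L
  Initial     0.03008     0.01156      0.0151
  Change      0.01132    0.003774    -0.01132
  Equil        0.0414     0.01533    0.003778
  solve Keq expr → x = -0.003774; check Q = 0.04957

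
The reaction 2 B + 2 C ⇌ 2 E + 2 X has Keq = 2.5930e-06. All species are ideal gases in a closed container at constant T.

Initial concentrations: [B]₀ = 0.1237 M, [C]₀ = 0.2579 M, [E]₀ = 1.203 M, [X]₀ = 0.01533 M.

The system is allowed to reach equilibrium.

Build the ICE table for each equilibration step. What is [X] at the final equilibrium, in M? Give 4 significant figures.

Q₀ = 0.3342 vs Keq = 2.5930e-06 ⇒ Q>K, reverse
Step 1:
                  B         C         E         X
  I          0.1237    0.2579     1.203   0.01533
  C         0.01528   0.01528  -0.01528  -0.01528
  E           0.139    0.2732     1.188 5.1473e-05
  solve Keq expr → x = -0.007639; check Q = 2.5930e-06

[X]_eq = 5.1473e-05 M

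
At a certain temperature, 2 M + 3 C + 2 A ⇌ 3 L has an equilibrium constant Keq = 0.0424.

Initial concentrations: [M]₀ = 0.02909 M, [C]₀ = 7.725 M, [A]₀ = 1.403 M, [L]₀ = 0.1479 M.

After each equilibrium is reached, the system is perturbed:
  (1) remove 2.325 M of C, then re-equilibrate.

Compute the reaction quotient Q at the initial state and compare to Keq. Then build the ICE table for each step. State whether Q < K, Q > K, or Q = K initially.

Q₀ = 0.004213; Q < K (proceeds forward)

Q₀ = 0.004213 vs Keq = 0.0424 ⇒ Q<K, forward
Step 1:
                  M         C         A         L
  Initial   0.02909     7.725     1.403    0.1479
  Change   -0.01721  -0.02582  -0.01721   0.02582
  Equil     0.01188     7.699     1.386    0.1737
  solve Keq expr → x = 0.008606; check Q = 0.0424
Then remove 2.325 M of C.
Step 2:
                  M         C         A         L
  Initial   0.01188     5.374     1.386    0.1737
  Change   0.006626   0.00994  0.006626  -0.00994
  Equil      0.0185     5.384     1.392    0.1638
  solve Keq expr → x = -0.003313; check Q = 0.0424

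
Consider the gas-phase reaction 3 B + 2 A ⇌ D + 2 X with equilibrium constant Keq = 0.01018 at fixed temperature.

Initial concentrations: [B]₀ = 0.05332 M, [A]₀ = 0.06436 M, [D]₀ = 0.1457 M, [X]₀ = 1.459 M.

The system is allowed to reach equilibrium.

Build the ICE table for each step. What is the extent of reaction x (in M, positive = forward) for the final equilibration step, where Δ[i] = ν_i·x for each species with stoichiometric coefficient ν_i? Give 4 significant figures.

Q₀ = 4.9393e+05 vs Keq = 0.01018 ⇒ Q>K, reverse
Step 1:
                    B           A           D           X
  init        0.05332     0.06436      0.1457       1.459
  Δ            0.4368      0.2912     -0.1456     -0.2912
  eq           0.4901      0.3555  1.1107e-04       1.168
  solve Keq expr → x = -0.1456; check Q = 0.01018

x = -0.1456 M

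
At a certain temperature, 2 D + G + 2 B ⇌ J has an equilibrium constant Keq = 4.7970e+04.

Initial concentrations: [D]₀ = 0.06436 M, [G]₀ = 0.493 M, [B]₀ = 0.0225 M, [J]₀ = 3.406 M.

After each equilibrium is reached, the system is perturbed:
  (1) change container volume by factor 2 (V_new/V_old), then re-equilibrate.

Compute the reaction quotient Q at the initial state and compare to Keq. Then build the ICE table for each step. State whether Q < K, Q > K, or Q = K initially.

Q₀ = 3.2946e+06 vs Keq = 4.7970e+04 ⇒ Q>K, reverse
Step 1:
                   D          G          B          J
  init       0.06436      0.493     0.0225      3.406
  Δ          0.06611    0.03306    0.06611   -0.03306
  eq          0.1305     0.5261    0.08861      3.373
  solve Keq expr → x = -0.03306; check Q = 4.7970e+04
Then change container volume by factor 2 (V_new/V_old).
Step 2:
                   D          G          B          J
  init       0.06524      0.263    0.04431      1.686
  Δ          0.05045    0.02522    0.05045   -0.02522
  eq          0.1157     0.2883    0.09475      1.661
  solve Keq expr → x = -0.02522; check Q = 4.7970e+04

Q₀ = 3.2946e+06; Q > K (proceeds reverse)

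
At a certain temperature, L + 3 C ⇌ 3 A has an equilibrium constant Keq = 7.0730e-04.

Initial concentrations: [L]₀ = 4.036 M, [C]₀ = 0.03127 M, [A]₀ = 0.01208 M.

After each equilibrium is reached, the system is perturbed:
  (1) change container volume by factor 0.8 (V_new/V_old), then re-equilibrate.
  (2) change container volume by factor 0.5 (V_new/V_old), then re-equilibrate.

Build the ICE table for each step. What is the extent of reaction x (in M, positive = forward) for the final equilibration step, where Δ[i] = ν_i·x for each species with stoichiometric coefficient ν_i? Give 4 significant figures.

Q₀ = 0.01428 vs Keq = 7.0730e-04 ⇒ Q>K, reverse
Step 1:
                    L           C           A
  Initial       4.036     0.03127     0.01208
  Change     0.002231    0.006694   -0.006694
  Equil         4.038     0.03796    0.005386
  solve Keq expr → x = -0.002231; check Q = 7.0730e-04
Then change container volume by factor 0.8 (V_new/V_old).
Step 2:
                    L           C           A
  Initial       5.048     0.04745    0.006733
  Change  -1.5031e-04 -4.5092e-04  4.5092e-04
  Equil         5.048       0.047    0.007184
  solve Keq expr → x = 1.5031e-04; check Q = 7.0730e-04
Then change container volume by factor 0.5 (V_new/V_old).
Step 3:
                    L           C           A
  Initial        10.1     0.09401     0.01437
  Change    -0.001044   -0.003131    0.003131
  Equil         10.09     0.09088      0.0175
  solve Keq expr → x = 0.001044; check Q = 7.0730e-04

x = 0.001044 M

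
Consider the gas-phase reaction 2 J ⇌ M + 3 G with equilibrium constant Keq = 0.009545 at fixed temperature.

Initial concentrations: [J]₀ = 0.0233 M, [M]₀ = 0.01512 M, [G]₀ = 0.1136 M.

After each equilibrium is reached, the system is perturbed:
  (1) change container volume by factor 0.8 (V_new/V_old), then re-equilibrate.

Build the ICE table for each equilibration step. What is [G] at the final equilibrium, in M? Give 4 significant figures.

[G]_eq = 0.119 M

Q₀ = 0.04083 vs Keq = 0.009545 ⇒ Q>K, reverse
Step 1:
                   J          M          G
  init        0.0233    0.01512     0.1136
  Δ         0.009437  -0.004718   -0.01416
  eq         0.03274     0.0104    0.09944
  solve Keq expr → x = -0.004718; check Q = 0.009545
Then change container volume by factor 0.8 (V_new/V_old).
Step 2:
                   J          M          G
  init       0.04092      0.013     0.1243
  Δ         0.003564  -0.001782  -0.005346
  eq         0.04448    0.01122      0.119
  solve Keq expr → x = -0.001782; check Q = 0.009545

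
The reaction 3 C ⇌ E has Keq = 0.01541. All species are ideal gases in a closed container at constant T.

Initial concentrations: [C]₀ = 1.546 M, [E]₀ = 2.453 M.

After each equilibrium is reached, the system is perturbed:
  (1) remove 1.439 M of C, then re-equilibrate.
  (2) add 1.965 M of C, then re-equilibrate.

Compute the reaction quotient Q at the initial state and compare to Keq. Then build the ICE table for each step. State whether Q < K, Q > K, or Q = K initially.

Q₀ = 0.6638 vs Keq = 0.01541 ⇒ Q>K, reverse
Step 1:
                    C           E
  Initial       1.546       2.453
  Change        3.004      -1.001
  Equil          4.55       1.452
  solve Keq expr → x = -1.001; check Q = 0.01541
Then remove 1.439 M of C.
Step 2:
                    C           E
  Initial       3.111       1.452
  Change        1.042     -0.3475
  Equil         4.153       1.104
  solve Keq expr → x = -0.3475; check Q = 0.01541
Then add 1.965 M of C.
Step 3:
                    C           E
  Initial       6.118       1.104
  Change       -1.435      0.4785
  Equil         4.683       1.583
  solve Keq expr → x = 0.4785; check Q = 0.01541

Q₀ = 0.6638; Q > K (proceeds reverse)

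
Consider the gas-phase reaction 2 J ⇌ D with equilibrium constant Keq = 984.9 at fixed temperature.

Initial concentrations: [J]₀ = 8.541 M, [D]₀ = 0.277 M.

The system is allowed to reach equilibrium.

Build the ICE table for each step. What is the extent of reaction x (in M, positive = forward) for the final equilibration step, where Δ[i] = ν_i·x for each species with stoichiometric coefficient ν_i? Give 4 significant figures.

x = 4.237 M

Q₀ = 0.003797 vs Keq = 984.9 ⇒ Q<K, forward
Step 1:
                    J           D
  I             8.541       0.277
  C            -8.473       4.237
  E            0.0677       4.514
  solve Keq expr → x = 4.237; check Q = 984.9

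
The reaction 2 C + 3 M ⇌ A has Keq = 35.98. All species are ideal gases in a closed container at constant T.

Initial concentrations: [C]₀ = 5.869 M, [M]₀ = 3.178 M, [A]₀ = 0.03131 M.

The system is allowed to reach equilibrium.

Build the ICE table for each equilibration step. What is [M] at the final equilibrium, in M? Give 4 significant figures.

[M]_eq = 0.1256 M

Q₀ = 2.8320e-05 vs Keq = 35.98 ⇒ Q<K, forward
Step 1:
                   C          M          A
  init         5.869      3.178    0.03131
  Δ           -2.035     -3.052      1.017
  eq           3.834     0.1256      1.049
  solve Keq expr → x = 1.017; check Q = 35.98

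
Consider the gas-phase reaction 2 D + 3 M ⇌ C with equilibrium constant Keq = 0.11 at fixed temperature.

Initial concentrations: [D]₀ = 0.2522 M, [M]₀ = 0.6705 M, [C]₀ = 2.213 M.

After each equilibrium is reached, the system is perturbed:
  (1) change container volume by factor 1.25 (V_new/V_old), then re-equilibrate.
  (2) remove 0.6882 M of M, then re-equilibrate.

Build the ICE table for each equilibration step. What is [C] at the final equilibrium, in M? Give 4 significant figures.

[C]_eq = 1.149 M

Q₀ = 115.4 vs Keq = 0.11 ⇒ Q>K, reverse
Step 1:
                   D          M          C
  init        0.2522     0.6705      2.213
  Δ           0.9927      1.489    -0.4963
  eq           1.245      2.159      1.717
  solve Keq expr → x = -0.4963; check Q = 0.11
Then change container volume by factor 1.25 (V_new/V_old).
Step 2:
                   D          M          C
  init        0.9959      1.728      1.373
  Δ           0.1932     0.2897   -0.09658
  eq           1.189      2.017      1.277
  solve Keq expr → x = -0.09658; check Q = 0.11
Then remove 0.6882 M of M.
Step 3:
                   D          M          C
  init         1.189      1.329      1.277
  Δ           0.2548     0.3822    -0.1274
  eq           1.444      1.711      1.149
  solve Keq expr → x = -0.1274; check Q = 0.11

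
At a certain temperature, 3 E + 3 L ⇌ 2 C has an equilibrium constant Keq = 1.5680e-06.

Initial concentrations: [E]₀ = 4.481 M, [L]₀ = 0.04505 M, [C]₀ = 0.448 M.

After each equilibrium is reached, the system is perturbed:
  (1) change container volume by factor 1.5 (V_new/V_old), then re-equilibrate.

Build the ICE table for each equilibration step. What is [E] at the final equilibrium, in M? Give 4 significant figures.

Q₀ = 24.4 vs Keq = 1.5680e-06 ⇒ Q>K, reverse
Step 1:
                   E          L          C
  Initial      4.481    0.04505      0.448
  Change      0.6591     0.6591    -0.4394
  Equil         5.14     0.7041   0.008622
  solve Keq expr → x = -0.2197; check Q = 1.5680e-06
Then change container volume by factor 1.5 (V_new/V_old).
Step 2:
                   E          L          C
  Initial      3.427     0.4694   0.005748
  Change    0.004724   0.004724  -0.003149
  Equil        3.431     0.4741   0.002599
  solve Keq expr → x = -0.001575; check Q = 1.5680e-06

[E]_eq = 3.431 M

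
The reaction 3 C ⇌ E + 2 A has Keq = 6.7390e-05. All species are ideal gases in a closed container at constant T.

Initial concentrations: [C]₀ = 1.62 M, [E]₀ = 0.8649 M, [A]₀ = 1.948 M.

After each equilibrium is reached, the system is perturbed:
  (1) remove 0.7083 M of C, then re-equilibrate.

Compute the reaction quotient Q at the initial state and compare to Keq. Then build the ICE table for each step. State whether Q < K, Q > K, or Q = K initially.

Q₀ = 0.772 vs Keq = 6.7390e-05 ⇒ Q>K, reverse
Step 1:
                   C          E          A
  init          1.62     0.8649      1.948
  Δ            2.454    -0.8181     -1.636
  eq           4.074    0.04685     0.3119
  solve Keq expr → x = -0.8181; check Q = 6.7390e-05
Then remove 0.7083 M of C.
Step 2:
                   C          E          A
  init         3.366    0.04685     0.3119
  Δ          0.04153   -0.01384   -0.02769
  eq           3.407    0.03301     0.2842
  solve Keq expr → x = -0.01384; check Q = 6.7390e-05

Q₀ = 0.772; Q > K (proceeds reverse)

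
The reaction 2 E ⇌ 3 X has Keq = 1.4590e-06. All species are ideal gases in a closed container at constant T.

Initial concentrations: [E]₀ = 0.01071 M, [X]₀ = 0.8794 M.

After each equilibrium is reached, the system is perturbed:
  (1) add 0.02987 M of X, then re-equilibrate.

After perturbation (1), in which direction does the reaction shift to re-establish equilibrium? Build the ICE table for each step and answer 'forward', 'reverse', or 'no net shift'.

Direction: reverse

Q₀ = 5929 vs Keq = 1.4590e-06 ⇒ Q>K, reverse
Step 1:
                  E         X
  I         0.01071    0.8794
  C          0.5809   -0.8714
  E          0.5916  0.007993
  solve Keq expr → x = -0.2905; check Q = 1.4590e-06
Then add 0.02987 M of X.
Step 2:
                  E         X
  I          0.5916   0.03786
  C          0.0198  -0.02969
  E          0.6114  0.008171
  solve Keq expr → x = -0.009898; check Q = 1.4590e-06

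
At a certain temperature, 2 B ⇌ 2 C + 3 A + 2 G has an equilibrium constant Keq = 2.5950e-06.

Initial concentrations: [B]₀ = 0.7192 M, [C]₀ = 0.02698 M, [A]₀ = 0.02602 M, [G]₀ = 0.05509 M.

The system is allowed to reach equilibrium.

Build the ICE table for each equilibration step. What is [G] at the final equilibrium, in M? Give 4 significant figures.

[G]_eq = 0.1426 M

Q₀ = 7.5241e-11 vs Keq = 2.5950e-06 ⇒ Q<K, forward
Step 1:
                   B          C          A          G
  init        0.7192    0.02698    0.02602    0.05509
  Δ         -0.08748    0.08748     0.1312    0.08748
  eq          0.6317     0.1145     0.1572     0.1426
  solve Keq expr → x = 0.04374; check Q = 2.5950e-06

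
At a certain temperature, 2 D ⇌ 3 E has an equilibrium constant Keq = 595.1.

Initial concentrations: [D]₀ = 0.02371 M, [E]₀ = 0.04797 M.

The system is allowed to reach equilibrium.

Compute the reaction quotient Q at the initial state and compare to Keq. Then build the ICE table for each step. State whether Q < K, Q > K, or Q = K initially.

Q₀ = 0.1964 vs Keq = 595.1 ⇒ Q<K, forward
Step 1:
                  D         E
  init      0.02371   0.04797
  Δ        -0.02275   0.03412
  eq      9.6412e-04   0.08209
  solve Keq expr → x = 0.01137; check Q = 595.1

Q₀ = 0.1964; Q < K (proceeds forward)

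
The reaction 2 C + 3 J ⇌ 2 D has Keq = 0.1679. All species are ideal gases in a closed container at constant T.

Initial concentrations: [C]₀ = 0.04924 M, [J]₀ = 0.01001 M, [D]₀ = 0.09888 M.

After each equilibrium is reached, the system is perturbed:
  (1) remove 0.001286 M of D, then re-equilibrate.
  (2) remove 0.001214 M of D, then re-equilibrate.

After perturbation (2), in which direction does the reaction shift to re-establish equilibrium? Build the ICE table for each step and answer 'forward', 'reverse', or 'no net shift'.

Q₀ = 4.0205e+06 vs Keq = 0.1679 ⇒ Q>K, reverse
Step 1:
                   C          J          D
  I          0.04924    0.01001    0.09888
  C          0.09533      0.143   -0.09533
  E           0.1446      0.153   0.003546
  solve Keq expr → x = -0.04767; check Q = 0.1679
Then remove 0.001286 M of D.
Step 2:
                   C          J          D
  I           0.1446      0.153    0.00226
  C        -0.001195  -0.001793   0.001195
  E           0.1434     0.1512   0.003455
  solve Keq expr → x = 5.9754e-04; check Q = 0.1679
Then remove 0.001214 M of D.
Step 3:
                   C          J          D
  I           0.1434     0.1512   0.002241
  C        -0.001129  -0.001694   0.001129
  E           0.1422     0.1495    0.00337
  solve Keq expr → x = 5.6468e-04; check Q = 0.1679

Direction: forward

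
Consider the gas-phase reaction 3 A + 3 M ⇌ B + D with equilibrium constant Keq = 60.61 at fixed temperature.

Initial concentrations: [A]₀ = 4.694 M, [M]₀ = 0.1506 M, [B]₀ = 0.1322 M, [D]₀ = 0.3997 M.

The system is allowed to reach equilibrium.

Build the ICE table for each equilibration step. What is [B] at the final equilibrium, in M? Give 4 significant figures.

Q₀ = 0.1496 vs Keq = 60.61 ⇒ Q<K, forward
Step 1:
                  A         M         B         D
  I           4.694    0.1506    0.1322    0.3997
  C         -0.1269   -0.1269   0.04229   0.04229
  E           4.567   0.02373    0.1745     0.442
  solve Keq expr → x = 0.04229; check Q = 60.61

[B]_eq = 0.1745 M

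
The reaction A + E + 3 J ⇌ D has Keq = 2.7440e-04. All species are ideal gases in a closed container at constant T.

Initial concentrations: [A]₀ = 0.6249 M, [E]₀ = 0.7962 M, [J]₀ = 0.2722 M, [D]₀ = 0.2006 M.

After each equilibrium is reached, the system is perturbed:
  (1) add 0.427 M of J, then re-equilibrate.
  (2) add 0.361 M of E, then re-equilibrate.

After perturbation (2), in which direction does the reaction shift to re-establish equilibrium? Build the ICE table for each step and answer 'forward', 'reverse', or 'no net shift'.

Direction: forward

Q₀ = 19.99 vs Keq = 2.7440e-04 ⇒ Q>K, reverse
Step 1:
                  A         E         J         D
  Initial    0.6249    0.7962    0.2722    0.2006
  Change     0.2004    0.2004    0.6013   -0.2004
  Equil      0.8253    0.9966    0.8735 1.5046e-04
  solve Keq expr → x = -0.2004; check Q = 2.7440e-04
Then add 0.427 M of J.
Step 2:
                  A         E         J         D
  Initial    0.8253    0.9966     1.301 1.5046e-04
  Change  -3.4451e-04 -3.4451e-04 -0.001034 3.4451e-04
  Equil       0.825    0.9963       1.3 4.9497e-04
  solve Keq expr → x = 3.4451e-04; check Q = 2.7440e-04
Then add 0.361 M of E.
Step 3:
                  A         E         J         D
  Initial     0.825     1.357       1.3 4.9497e-04
  Change  -1.7828e-04 -1.7828e-04 -5.3484e-04 1.7828e-04
  Equil      0.8248     1.357     1.299 6.7325e-04
  solve Keq expr → x = 1.7828e-04; check Q = 2.7440e-04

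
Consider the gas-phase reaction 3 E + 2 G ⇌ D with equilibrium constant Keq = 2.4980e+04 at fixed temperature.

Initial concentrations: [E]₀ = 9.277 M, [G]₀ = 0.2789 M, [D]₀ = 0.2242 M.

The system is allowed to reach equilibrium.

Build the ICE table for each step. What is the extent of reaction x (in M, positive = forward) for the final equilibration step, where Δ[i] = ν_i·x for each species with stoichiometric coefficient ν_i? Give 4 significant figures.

x = 0.1394 M

Q₀ = 0.00361 vs Keq = 2.4980e+04 ⇒ Q<K, forward
Step 1:
                  E         G         D
  init        9.277    0.2789    0.2242
  Δ         -0.4181   -0.2788    0.1394
  eq          8.859 1.4469e-04    0.3636
  solve Keq expr → x = 0.1394; check Q = 2.4980e+04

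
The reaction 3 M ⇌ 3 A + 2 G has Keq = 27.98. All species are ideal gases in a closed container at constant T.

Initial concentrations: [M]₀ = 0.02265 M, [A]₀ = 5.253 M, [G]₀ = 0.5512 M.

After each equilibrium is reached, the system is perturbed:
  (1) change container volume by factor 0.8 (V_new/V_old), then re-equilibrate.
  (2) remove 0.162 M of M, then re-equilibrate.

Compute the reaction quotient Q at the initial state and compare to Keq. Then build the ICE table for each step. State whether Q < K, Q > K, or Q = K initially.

Q₀ = 3.7900e+06; Q > K (proceeds reverse)

Q₀ = 3.7900e+06 vs Keq = 27.98 ⇒ Q>K, reverse
Step 1:
                   M          A          G
  Initial    0.02265      5.253     0.5512
  Change      0.5194    -0.5194    -0.3462
  Equil        0.542      4.734      0.205
  solve Keq expr → x = -0.1731; check Q = 27.98
Then change container volume by factor 0.8 (V_new/V_old).
Step 2:
                   M          A          G
  Initial     0.6775      5.917     0.2562
  Change     0.04323   -0.04323   -0.02882
  Equil       0.7208      5.874     0.2274
  solve Keq expr → x = -0.01441; check Q = 27.98
Then remove 0.162 M of M.
Step 3:
                   M          A          G
  Initial     0.5588      5.874     0.2274
  Change      0.0632    -0.0632   -0.04213
  Equil        0.622      5.811     0.1852
  solve Keq expr → x = -0.02107; check Q = 27.98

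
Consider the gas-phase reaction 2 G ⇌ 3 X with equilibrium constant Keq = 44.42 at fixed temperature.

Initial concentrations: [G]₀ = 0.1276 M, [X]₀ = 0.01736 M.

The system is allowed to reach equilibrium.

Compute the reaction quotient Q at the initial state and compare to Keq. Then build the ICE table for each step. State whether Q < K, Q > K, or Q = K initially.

Q₀ = 3.2133e-04; Q < K (proceeds forward)

Q₀ = 3.2133e-04 vs Keq = 44.42 ⇒ Q<K, forward
Step 1:
                    G           X
  init         0.1276     0.01736
  Δ           -0.1152      0.1727
  eq          0.01244      0.1901
  solve Keq expr → x = 0.05758; check Q = 44.42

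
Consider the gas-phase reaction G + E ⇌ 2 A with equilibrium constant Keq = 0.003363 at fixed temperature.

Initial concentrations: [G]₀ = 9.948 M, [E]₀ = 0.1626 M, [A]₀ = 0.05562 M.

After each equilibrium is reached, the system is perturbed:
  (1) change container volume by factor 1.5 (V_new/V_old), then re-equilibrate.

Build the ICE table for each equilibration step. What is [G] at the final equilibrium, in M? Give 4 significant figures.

[G]_eq = 6.627 M

Q₀ = 0.001913 vs Keq = 0.003363 ⇒ Q<K, forward
Step 1:
                  G         E         A
  I           9.948    0.1626   0.05562
  C        -0.00812  -0.00812   0.01624
  E            9.94    0.1545   0.07186
  solve Keq expr → x = 0.00812; check Q = 0.003363
Then change container volume by factor 1.5 (V_new/V_old).
Step 2:
                  G         E         A
  I           6.627     0.103   0.04791
  C               0         0         0
  E           6.627     0.103   0.04791
  solve Keq expr → x = 0; check Q = 0.003363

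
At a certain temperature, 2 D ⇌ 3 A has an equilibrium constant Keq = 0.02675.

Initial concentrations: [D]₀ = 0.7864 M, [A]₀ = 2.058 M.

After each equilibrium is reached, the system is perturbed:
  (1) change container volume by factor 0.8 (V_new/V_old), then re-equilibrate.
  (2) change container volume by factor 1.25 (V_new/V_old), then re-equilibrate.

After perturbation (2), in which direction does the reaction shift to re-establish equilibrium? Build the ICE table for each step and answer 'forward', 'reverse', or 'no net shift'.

Q₀ = 14.09 vs Keq = 0.02675 ⇒ Q>K, reverse
Step 1:
                  D         A
  Initial    0.7864     2.058
  Change      1.071    -1.606
  Equil       1.857    0.4519
  solve Keq expr → x = -0.5354; check Q = 0.02675
Then change container volume by factor 0.8 (V_new/V_old).
Step 2:
                  D         A
  Initial     2.321    0.5648
  Change    0.02453   -0.0368
  Equil       2.346     0.528
  solve Keq expr → x = -0.01227; check Q = 0.02675
Then change container volume by factor 1.25 (V_new/V_old).
Step 3:
                  D         A
  Initial     1.877    0.4224
  Change   -0.01963   0.02944
  Equil       1.857    0.4519
  solve Keq expr → x = 0.009813; check Q = 0.02675

Direction: forward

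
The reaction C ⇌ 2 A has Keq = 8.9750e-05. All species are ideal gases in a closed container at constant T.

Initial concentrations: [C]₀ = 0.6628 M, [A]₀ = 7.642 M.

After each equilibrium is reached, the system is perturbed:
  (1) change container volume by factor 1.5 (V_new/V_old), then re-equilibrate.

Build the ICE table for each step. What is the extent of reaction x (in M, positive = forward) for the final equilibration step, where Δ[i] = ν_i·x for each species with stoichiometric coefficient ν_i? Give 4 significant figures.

x = 0.001499 M

Q₀ = 88.11 vs Keq = 8.9750e-05 ⇒ Q>K, reverse
Step 1:
                   C          A
  init        0.6628      7.642
  Δ            3.811     -7.622
  eq           4.474    0.02004
  solve Keq expr → x = -3.811; check Q = 8.9750e-05
Then change container volume by factor 1.5 (V_new/V_old).
Step 2:
                   C          A
  init         2.983    0.01336
  Δ        -0.001499   0.002998
  eq           2.981    0.01636
  solve Keq expr → x = 0.001499; check Q = 8.9750e-05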